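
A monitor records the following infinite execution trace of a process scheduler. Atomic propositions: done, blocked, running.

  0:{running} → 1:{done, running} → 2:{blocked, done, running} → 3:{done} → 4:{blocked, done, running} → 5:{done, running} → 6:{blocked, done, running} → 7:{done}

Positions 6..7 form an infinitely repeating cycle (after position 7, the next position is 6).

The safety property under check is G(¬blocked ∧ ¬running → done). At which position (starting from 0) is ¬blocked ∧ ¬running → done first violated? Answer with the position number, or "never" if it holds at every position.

¬blocked ∧ ¬running → done holds at every position 0..7, and those are all the positions the trace ever visits, so the invariant G(¬blocked ∧ ¬running → done) is never violated.

never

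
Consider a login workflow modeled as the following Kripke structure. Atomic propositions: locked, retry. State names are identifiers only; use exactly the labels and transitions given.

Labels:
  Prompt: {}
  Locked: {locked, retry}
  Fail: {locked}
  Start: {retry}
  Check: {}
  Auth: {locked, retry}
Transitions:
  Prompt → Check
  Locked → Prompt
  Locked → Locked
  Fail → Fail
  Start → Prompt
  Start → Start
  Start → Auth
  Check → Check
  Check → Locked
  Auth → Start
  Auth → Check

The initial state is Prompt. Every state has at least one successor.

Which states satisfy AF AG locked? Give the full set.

{Fail}

States satisfying AG locked: {Fail}.
States satisfying AF AG locked: {Fail}.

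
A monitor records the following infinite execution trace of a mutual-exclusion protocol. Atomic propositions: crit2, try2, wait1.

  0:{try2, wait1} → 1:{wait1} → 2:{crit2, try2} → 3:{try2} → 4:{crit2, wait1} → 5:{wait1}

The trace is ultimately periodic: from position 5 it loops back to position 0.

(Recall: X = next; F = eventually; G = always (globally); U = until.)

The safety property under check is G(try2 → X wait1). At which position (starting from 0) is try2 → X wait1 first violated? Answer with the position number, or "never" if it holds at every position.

Check try2 → X wait1 at each position in order: 0 ✓, 1 ✓.
At position 2 the labels are {crit2, try2} and the next position 3 has {try2}, so try2 → X wait1 is false there. This is the first violation.

2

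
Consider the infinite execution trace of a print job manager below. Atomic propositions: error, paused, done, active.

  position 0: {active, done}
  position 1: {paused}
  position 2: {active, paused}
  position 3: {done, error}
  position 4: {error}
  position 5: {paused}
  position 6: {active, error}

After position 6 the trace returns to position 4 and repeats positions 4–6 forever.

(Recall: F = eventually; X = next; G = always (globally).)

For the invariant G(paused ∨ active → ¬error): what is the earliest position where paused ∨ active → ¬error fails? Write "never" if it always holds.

6

Check paused ∨ active → ¬error at each position in order: 0 ✓, 1 ✓, 2 ✓, 3 ✓, 4 ✓, 5 ✓.
At position 6 the labels are {active, error}, so paused ∨ active → ¬error is false there. This is the first violation.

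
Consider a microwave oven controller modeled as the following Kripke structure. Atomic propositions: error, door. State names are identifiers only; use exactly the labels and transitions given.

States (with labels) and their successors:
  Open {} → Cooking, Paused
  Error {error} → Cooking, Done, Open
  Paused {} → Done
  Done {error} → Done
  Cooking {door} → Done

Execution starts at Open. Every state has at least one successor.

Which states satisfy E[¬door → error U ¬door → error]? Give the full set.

{Error, Done, Cooking}

States satisfying ¬door → error: {Error, Done, Cooking}.
States satisfying E[¬door → error U ¬door → error]: {Error, Done, Cooking}.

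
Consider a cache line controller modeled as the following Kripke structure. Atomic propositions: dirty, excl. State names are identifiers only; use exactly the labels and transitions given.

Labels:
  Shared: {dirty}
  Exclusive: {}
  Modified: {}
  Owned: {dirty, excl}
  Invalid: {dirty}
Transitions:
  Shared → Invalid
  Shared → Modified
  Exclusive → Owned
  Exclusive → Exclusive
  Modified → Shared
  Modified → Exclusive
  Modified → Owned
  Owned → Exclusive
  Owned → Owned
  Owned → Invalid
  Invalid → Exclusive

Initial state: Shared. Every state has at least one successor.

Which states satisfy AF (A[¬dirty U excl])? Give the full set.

{Owned}

States satisfying A[¬dirty U excl]: {Owned}.
States satisfying AF (A[¬dirty U excl]): {Owned}.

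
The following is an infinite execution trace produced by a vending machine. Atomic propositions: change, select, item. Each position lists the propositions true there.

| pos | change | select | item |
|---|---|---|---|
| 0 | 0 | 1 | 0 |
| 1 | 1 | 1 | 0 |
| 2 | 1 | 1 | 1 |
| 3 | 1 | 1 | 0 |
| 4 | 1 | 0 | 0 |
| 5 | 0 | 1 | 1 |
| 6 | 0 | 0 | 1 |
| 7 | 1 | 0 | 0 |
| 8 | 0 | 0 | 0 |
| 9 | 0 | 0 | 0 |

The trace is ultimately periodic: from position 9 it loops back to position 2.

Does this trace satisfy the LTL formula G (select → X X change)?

Violated

select → X X change must hold at every position from 0 onward. It fails at position 3, so G (select → X X change) is false.
Positions where select holds: 0, 1, 2, 3, 5.
Check X X change at each: 0→ok, 1→ok, 2→ok, 3→fails, 5→ok.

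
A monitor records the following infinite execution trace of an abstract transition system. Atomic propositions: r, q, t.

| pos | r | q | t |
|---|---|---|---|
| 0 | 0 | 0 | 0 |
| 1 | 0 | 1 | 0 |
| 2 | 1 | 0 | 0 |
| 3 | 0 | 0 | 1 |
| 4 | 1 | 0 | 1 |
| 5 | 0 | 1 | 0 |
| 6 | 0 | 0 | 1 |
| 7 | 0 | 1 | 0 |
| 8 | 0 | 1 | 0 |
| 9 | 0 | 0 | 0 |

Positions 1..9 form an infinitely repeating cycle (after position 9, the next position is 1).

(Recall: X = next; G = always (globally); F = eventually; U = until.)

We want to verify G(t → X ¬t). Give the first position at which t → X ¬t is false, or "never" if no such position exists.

3

Check t → X ¬t at each position in order: 0 ✓, 1 ✓, 2 ✓.
At position 3 the labels are {t} and the next position 4 has {r, t}, so t → X ¬t is false there. This is the first violation.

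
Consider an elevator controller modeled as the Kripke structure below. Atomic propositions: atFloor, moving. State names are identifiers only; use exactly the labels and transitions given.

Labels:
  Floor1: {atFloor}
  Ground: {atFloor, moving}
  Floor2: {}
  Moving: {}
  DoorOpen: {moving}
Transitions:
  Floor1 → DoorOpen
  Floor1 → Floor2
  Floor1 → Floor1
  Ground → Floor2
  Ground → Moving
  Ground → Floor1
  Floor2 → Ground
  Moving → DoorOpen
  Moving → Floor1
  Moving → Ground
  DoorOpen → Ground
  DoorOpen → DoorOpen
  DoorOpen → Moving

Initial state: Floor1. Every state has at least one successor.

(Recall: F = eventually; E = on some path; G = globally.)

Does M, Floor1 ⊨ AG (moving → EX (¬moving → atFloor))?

States satisfying moving → EX (¬moving → atFloor): {Floor1, Ground, Floor2, Moving, DoorOpen}.
States satisfying AG (moving → EX (¬moving → atFloor)): {Floor1, Ground, Floor2, Moving, DoorOpen}.
Every state reachable from Floor1 satisfies moving → EX (¬moving → atFloor).
Floor1 ∈ Sat(AG (moving → EX (¬moving → atFloor))).

Holds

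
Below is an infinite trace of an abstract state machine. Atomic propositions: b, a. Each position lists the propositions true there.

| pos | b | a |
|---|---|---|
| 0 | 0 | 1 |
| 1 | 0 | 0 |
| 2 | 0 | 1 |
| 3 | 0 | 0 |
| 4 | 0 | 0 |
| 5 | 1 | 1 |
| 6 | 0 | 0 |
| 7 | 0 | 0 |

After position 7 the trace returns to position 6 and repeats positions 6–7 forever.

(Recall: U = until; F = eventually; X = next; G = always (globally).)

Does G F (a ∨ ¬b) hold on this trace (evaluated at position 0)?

F (a ∨ ¬b) holds at every position 0..7, and those are all positions ever visited, so G F (a ∨ ¬b) holds.

Yes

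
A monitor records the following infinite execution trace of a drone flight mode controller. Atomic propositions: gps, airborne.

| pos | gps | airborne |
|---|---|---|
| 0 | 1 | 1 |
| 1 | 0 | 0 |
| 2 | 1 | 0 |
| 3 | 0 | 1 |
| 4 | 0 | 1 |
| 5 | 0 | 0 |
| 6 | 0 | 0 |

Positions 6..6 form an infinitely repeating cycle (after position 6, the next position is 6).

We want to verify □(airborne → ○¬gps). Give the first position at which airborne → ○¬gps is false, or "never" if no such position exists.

airborne → ○¬gps holds at every position 0..6, and those are all the positions the trace ever visits, so the invariant □(airborne → ○¬gps) is never violated.

never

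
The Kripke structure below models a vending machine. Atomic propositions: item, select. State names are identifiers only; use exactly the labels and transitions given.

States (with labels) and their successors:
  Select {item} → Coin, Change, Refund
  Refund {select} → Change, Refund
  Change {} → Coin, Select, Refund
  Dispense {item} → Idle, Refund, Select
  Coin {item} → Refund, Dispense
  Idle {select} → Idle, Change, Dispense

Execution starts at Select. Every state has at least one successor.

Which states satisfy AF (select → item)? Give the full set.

States satisfying select → item: {Select, Change, Dispense, Coin}.
States satisfying AF (select → item): {Select, Change, Dispense, Coin}.

{Select, Change, Dispense, Coin}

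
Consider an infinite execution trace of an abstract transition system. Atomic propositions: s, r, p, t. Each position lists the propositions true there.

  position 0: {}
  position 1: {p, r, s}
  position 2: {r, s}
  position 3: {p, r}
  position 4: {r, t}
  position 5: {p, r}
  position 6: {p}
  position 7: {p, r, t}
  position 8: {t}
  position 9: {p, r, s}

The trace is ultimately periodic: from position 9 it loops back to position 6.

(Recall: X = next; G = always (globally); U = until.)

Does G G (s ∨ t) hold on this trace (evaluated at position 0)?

No

G (s ∨ t) must hold at every position from 0 onward. It fails at position 0, so G G (s ∨ t) is false.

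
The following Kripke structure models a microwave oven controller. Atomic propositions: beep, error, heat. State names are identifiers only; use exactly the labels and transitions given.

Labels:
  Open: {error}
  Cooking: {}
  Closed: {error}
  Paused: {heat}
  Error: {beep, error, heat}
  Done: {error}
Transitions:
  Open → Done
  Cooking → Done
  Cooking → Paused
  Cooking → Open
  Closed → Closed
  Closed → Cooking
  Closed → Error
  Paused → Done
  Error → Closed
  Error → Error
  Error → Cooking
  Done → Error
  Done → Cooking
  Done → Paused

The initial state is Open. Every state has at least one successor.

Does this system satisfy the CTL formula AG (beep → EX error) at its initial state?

States satisfying beep → EX error: {Open, Cooking, Closed, Paused, Error, Done}.
States satisfying AG (beep → EX error): {Open, Cooking, Closed, Paused, Error, Done}.
Every state reachable from Open satisfies beep → EX error.
Open ∈ Sat(AG (beep → EX error)).

Holds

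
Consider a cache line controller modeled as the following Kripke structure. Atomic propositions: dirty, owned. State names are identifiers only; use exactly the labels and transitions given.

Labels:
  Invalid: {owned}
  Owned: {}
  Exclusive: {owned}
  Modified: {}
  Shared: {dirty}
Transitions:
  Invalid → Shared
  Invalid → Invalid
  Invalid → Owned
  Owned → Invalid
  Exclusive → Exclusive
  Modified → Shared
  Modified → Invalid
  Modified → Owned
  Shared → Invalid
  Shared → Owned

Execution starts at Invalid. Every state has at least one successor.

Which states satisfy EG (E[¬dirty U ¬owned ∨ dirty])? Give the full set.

{Invalid, Owned, Modified, Shared}

States satisfying E[¬dirty U ¬owned ∨ dirty]: {Invalid, Owned, Modified, Shared}.
States satisfying EG (E[¬dirty U ¬owned ∨ dirty]): {Invalid, Owned, Modified, Shared}.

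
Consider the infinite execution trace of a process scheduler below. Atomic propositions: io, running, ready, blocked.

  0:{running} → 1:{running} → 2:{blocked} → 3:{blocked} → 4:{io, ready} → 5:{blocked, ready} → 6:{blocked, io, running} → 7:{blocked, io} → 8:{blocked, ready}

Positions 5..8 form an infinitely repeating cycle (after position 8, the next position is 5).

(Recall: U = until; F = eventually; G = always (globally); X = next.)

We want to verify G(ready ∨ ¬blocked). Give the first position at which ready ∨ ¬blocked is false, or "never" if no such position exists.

2

Check ready ∨ ¬blocked at each position in order: 0 ✓, 1 ✓.
At position 2 the labels are {blocked}, so ready ∨ ¬blocked is false there. This is the first violation.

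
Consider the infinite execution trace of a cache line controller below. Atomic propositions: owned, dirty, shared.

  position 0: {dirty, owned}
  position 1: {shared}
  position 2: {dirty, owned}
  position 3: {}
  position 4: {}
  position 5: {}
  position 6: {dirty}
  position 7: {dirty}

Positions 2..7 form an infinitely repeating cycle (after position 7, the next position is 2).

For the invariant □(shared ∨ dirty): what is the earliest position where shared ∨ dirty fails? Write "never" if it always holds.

3

Check shared ∨ dirty at each position in order: 0 ✓, 1 ✓, 2 ✓.
At position 3 the labels are {}, so shared ∨ dirty is false there. This is the first violation.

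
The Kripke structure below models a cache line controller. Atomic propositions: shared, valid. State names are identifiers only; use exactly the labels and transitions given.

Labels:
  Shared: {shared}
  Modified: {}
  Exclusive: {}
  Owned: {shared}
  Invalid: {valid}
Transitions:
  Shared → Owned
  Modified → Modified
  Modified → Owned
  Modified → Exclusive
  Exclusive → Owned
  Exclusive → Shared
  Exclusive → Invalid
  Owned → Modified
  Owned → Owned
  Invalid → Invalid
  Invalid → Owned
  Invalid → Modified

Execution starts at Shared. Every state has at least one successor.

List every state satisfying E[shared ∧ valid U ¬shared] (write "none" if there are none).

States satisfying shared ∧ valid: ∅.
States satisfying ¬shared: {Modified, Exclusive, Invalid}.
States satisfying E[shared ∧ valid U ¬shared]: {Modified, Exclusive, Invalid}.

{Modified, Exclusive, Invalid}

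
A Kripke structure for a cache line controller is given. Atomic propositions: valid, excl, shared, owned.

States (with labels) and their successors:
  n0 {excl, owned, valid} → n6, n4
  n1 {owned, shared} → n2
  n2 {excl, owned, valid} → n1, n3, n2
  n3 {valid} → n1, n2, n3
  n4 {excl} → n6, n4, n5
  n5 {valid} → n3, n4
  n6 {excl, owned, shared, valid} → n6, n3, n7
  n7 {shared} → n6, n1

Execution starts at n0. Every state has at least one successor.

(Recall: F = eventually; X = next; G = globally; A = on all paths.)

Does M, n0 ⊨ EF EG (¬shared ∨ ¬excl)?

States satisfying EG (¬shared ∨ ¬excl): {n0, n1, n2, n3, n4, n5, n7}.
States satisfying EF EG (¬shared ∨ ¬excl): {n0, n1, n2, n3, n4, n5, n6, n7}.
Some path from n0 reaches a state where EG (¬shared ∨ ¬excl) holds.
n0 ∈ Sat(EF EG (¬shared ∨ ¬excl)).

Yes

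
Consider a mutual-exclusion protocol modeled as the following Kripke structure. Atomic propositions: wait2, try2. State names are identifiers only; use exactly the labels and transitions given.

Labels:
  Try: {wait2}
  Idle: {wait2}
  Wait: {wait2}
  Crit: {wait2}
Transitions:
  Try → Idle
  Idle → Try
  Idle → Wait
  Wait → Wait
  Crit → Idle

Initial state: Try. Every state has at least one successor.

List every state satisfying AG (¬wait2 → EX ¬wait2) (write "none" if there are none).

{Try, Idle, Wait, Crit}

States satisfying ¬wait2 → EX ¬wait2: {Try, Idle, Wait, Crit}.
States satisfying AG (¬wait2 → EX ¬wait2): {Try, Idle, Wait, Crit}.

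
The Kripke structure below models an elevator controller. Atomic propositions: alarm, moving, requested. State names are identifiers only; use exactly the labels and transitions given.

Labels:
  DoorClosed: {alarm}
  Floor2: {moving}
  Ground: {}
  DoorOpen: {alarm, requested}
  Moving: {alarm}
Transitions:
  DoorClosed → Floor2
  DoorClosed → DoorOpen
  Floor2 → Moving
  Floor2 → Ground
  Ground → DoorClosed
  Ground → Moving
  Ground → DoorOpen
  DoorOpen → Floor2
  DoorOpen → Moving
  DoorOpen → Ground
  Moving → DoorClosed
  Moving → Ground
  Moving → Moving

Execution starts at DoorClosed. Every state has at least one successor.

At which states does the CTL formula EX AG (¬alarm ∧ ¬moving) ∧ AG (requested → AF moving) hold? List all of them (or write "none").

none

States satisfying AG (¬alarm ∧ ¬moving): ∅.
States satisfying EX AG (¬alarm ∧ ¬moving): ∅.
States satisfying requested → AF moving: {DoorClosed, Floor2, Ground, Moving}.
States satisfying AG (requested → AF moving): ∅.
States satisfying EX AG (¬alarm ∧ ¬moving) ∧ AG (requested → AF moving): ∅.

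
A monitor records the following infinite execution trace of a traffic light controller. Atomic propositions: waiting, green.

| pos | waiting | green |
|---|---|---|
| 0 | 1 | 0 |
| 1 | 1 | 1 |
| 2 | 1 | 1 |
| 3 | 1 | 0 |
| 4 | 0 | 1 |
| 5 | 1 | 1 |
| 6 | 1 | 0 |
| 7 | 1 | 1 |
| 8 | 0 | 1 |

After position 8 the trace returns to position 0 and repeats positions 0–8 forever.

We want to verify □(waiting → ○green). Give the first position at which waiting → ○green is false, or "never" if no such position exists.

2

Check waiting → ○green at each position in order: 0 ✓, 1 ✓.
At position 2 the labels are {green, waiting} and the next position 3 has {waiting}, so waiting → ○green is false there. This is the first violation.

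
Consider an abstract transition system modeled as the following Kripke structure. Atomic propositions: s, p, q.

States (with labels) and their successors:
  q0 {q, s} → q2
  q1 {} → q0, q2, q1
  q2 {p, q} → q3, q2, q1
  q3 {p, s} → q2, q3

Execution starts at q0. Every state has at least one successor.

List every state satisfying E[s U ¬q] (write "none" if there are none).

{q1, q3}

States satisfying s: {q0, q3}.
States satisfying ¬q: {q1, q3}.
States satisfying E[s U ¬q]: {q1, q3}.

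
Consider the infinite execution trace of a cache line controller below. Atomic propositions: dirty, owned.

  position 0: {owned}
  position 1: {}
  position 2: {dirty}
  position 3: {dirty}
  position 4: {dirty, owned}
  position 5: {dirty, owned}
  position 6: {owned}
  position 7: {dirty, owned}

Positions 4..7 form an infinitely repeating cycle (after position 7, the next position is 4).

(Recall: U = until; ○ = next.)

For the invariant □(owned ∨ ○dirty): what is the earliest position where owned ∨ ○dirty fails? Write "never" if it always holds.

owned ∨ ○dirty holds at every position 0..7, and those are all the positions the trace ever visits, so the invariant □(owned ∨ ○dirty) is never violated.

never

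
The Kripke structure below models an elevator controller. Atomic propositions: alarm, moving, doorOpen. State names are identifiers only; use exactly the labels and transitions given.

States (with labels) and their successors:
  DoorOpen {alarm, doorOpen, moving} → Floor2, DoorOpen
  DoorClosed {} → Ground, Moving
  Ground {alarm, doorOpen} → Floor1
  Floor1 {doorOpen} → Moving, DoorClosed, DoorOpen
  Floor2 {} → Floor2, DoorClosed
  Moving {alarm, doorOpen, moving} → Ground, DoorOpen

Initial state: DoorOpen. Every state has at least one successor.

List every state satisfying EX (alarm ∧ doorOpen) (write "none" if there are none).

States satisfying alarm ∧ doorOpen: {DoorOpen, Ground, Moving}.
States satisfying EX (alarm ∧ doorOpen): {DoorOpen, DoorClosed, Floor1, Moving}.

{DoorOpen, DoorClosed, Floor1, Moving}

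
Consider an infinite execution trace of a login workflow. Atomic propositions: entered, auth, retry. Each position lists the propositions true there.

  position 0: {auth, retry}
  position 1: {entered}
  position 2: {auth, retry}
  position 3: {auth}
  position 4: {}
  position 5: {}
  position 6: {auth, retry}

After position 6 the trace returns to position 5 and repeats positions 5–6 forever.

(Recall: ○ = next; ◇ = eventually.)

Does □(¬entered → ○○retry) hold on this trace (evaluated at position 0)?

Does not hold

¬entered → ○○retry must hold at every position from 0 onward. It fails at position 2, so □(¬entered → ○○retry) is false.
Positions where ¬entered holds: 0, 2, 3, 4, 5, 6.
Check ○○retry at each: 0→ok, 2→fails, 3→fails, 4→ok, 5→fails, 6→ok.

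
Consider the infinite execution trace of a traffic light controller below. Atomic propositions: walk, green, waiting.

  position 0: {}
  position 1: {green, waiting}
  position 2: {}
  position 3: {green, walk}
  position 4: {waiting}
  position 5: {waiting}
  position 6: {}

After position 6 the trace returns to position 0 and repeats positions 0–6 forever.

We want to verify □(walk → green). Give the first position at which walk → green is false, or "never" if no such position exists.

never

walk → green holds at every position 0..6, and those are all the positions the trace ever visits, so the invariant □(walk → green) is never violated.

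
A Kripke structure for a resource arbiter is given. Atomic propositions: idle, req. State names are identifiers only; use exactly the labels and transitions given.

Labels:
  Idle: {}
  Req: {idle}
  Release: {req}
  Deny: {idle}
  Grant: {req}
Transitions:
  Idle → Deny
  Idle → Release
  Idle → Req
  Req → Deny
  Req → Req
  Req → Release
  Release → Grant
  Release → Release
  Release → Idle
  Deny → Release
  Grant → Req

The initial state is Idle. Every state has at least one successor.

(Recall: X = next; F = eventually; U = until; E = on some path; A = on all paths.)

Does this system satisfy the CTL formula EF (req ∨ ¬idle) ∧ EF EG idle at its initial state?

States satisfying req ∨ ¬idle: {Idle, Release, Grant}.
States satisfying EF (req ∨ ¬idle): {Idle, Req, Release, Deny, Grant}.
States satisfying EG idle: {Req}.
States satisfying EF EG idle: {Idle, Req, Release, Deny, Grant}.
States satisfying EF (req ∨ ¬idle) ∧ EF EG idle: {Idle, Req, Release, Deny, Grant}.
Idle ∈ Sat(EF (req ∨ ¬idle) ∧ EF EG idle).

Yes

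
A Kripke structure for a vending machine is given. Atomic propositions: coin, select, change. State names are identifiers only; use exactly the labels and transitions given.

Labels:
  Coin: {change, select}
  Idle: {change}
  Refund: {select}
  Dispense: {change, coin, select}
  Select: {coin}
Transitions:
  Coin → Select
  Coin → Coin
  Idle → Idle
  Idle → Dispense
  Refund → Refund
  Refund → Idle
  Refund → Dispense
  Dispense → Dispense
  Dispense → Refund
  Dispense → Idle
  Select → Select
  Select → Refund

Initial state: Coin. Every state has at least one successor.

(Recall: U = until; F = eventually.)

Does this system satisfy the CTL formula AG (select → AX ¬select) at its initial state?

States satisfying select → AX ¬select: {Idle, Select}.
States satisfying AG (select → AX ¬select): ∅.
Coin is reachable from Coin and violates select → AX ¬select, so AG fails at Coin.
Coin ∉ Sat(AG (select → AX ¬select)).

Violated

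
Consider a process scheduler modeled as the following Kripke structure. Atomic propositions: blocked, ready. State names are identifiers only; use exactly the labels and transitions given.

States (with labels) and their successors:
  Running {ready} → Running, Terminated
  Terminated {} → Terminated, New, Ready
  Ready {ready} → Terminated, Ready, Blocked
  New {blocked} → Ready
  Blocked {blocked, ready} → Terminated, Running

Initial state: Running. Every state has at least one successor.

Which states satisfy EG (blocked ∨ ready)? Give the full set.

{Running, Ready, New, Blocked}

States satisfying blocked ∨ ready: {Running, Ready, New, Blocked}.
States satisfying EG (blocked ∨ ready): {Running, Ready, New, Blocked}.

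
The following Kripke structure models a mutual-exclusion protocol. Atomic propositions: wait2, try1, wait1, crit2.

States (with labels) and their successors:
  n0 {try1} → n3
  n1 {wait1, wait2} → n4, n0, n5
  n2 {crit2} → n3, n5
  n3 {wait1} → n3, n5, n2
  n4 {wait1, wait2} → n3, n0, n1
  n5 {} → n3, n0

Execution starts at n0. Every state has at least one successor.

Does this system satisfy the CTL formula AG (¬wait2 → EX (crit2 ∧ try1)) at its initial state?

Violated

States satisfying ¬wait2 → EX (crit2 ∧ try1): {n1, n4}.
States satisfying AG (¬wait2 → EX (crit2 ∧ try1)): ∅.
n0 is reachable from n0 and violates ¬wait2 → EX (crit2 ∧ try1), so AG fails at n0.
n0 ∉ Sat(AG (¬wait2 → EX (crit2 ∧ try1))).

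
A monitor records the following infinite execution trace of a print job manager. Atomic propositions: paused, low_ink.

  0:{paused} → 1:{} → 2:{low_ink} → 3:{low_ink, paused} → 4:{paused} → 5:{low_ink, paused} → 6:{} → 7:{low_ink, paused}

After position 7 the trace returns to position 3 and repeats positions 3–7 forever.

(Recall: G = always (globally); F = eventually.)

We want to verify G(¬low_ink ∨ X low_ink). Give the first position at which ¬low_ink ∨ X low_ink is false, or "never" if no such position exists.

Check ¬low_ink ∨ X low_ink at each position in order: 0 ✓, 1 ✓, 2 ✓.
At position 3 the labels are {low_ink, paused} and the next position 4 has {paused}, so ¬low_ink ∨ X low_ink is false there. This is the first violation.

3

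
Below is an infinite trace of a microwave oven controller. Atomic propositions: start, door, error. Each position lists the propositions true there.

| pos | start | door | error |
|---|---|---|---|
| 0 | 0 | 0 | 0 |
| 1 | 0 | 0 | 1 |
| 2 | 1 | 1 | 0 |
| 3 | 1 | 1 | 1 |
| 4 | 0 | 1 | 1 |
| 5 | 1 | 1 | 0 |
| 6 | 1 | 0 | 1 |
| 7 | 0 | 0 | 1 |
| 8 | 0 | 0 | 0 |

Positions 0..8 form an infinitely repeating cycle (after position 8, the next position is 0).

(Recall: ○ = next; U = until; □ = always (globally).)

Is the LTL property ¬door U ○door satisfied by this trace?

Satisfied

Walking from position 0: ○door first holds at position 1, and ¬door holds at every earlier position along the way, so ¬door U ○door holds.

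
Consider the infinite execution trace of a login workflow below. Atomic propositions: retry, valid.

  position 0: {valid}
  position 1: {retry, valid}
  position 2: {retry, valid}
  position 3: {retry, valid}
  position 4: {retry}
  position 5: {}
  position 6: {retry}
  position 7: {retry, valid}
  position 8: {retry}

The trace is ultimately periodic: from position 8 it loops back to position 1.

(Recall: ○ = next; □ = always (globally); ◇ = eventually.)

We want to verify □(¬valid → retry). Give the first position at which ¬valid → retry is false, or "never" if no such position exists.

5

Check ¬valid → retry at each position in order: 0 ✓, 1 ✓, 2 ✓, 3 ✓, 4 ✓.
At position 5 the labels are {}, so ¬valid → retry is false there. This is the first violation.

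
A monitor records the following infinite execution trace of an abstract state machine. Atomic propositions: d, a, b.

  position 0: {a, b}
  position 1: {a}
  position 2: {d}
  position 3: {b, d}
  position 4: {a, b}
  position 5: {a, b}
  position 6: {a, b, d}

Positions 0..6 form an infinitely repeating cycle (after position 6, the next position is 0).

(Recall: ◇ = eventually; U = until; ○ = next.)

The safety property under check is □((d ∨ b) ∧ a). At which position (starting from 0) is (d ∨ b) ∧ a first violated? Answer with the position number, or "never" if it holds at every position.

1

Check (d ∨ b) ∧ a at each position in order: 0 ✓.
At position 1 the labels are {a}, so (d ∨ b) ∧ a is false there. This is the first violation.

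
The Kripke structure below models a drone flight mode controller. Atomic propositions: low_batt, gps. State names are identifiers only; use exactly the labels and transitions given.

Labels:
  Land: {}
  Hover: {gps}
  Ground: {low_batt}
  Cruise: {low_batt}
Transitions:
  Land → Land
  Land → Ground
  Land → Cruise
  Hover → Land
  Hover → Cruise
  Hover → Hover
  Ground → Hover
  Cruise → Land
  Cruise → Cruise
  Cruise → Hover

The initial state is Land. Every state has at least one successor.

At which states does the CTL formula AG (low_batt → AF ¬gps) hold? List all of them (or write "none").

States satisfying low_batt → AF ¬gps: {Land, Hover, Ground, Cruise}.
States satisfying AG (low_batt → AF ¬gps): {Land, Hover, Ground, Cruise}.

{Land, Hover, Ground, Cruise}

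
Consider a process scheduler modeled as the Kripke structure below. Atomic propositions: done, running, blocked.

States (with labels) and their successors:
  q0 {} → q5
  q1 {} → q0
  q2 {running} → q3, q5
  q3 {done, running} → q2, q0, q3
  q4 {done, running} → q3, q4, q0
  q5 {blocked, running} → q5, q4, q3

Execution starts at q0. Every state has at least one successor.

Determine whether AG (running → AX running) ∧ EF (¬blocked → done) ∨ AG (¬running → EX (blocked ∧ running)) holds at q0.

States satisfying running → AX running: {q0, q1, q2, q5}.
States satisfying AG (running → AX running): ∅.
States satisfying ¬blocked → done: {q3, q4, q5}.
States satisfying EF (¬blocked → done): {q0, q1, q2, q3, q4, q5}.
States satisfying AG (running → AX running) ∧ EF (¬blocked → done): ∅.
States satisfying ¬running → EX (blocked ∧ running): {q0, q2, q3, q4, q5}.
States satisfying AG (¬running → EX (blocked ∧ running)): {q0, q2, q3, q4, q5}.
States satisfying AG (running → AX running) ∧ EF (¬blocked → done) ∨ AG (¬running → EX (blocked ∧ running)): {q0, q2, q3, q4, q5}.
q0 ∈ Sat(AG (running → AX running) ∧ EF (¬blocked → done) ∨ AG (¬running → EX (blocked ∧ running))).

Yes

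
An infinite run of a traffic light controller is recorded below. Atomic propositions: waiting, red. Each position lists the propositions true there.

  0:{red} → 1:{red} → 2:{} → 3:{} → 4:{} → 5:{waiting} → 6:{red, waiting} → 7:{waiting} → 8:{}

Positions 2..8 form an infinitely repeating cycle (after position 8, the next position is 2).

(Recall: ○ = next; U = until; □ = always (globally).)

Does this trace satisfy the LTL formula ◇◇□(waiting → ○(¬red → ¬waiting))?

Violated

◇□(waiting → ○(¬red → ¬waiting)) is false at every position 0..8, so it never becomes true and ◇◇□(waiting → ○(¬red → ¬waiting)) fails.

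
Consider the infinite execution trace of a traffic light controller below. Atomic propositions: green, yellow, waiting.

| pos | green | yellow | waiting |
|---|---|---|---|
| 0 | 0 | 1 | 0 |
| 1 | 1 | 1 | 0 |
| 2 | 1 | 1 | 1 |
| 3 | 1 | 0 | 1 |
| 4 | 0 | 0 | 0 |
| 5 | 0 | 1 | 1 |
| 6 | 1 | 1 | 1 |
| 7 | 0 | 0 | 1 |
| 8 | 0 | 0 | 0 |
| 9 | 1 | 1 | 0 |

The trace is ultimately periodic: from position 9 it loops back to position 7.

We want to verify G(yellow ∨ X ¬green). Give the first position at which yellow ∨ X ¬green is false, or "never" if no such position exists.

8

Check yellow ∨ X ¬green at each position in order: 0 ✓, 1 ✓, 2 ✓, 3 ✓, 4 ✓, 5 ✓, 6 ✓, 7 ✓.
At position 8 the labels are {} and the next position 9 has {green, yellow}, so yellow ∨ X ¬green is false there. This is the first violation.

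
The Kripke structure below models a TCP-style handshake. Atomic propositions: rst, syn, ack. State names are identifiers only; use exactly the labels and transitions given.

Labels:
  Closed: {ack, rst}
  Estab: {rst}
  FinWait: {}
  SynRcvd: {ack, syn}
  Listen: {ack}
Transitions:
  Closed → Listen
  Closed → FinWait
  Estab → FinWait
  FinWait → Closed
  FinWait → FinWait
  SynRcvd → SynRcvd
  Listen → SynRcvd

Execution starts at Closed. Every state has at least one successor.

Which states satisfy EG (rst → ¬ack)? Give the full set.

States satisfying rst → ¬ack: {Estab, FinWait, SynRcvd, Listen}.
States satisfying EG (rst → ¬ack): {Estab, FinWait, SynRcvd, Listen}.

{Estab, FinWait, SynRcvd, Listen}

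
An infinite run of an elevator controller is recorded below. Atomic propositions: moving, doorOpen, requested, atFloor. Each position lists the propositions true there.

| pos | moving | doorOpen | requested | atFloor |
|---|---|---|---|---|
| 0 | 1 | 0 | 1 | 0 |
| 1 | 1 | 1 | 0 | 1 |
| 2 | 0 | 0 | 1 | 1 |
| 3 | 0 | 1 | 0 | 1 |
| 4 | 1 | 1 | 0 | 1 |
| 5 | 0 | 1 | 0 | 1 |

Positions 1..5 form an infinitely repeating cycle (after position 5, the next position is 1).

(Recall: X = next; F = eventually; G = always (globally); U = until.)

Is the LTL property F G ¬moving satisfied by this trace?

G ¬moving is false at every position 0..5, so it never becomes true and F G ¬moving fails.

No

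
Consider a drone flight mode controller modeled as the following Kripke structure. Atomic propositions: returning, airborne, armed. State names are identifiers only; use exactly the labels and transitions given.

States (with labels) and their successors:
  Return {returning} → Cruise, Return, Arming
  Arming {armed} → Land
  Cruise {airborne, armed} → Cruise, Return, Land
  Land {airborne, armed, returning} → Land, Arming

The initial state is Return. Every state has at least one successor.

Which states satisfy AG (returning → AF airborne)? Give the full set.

{Arming, Land}

States satisfying returning → AF airborne: {Arming, Cruise, Land}.
States satisfying AG (returning → AF airborne): {Arming, Land}.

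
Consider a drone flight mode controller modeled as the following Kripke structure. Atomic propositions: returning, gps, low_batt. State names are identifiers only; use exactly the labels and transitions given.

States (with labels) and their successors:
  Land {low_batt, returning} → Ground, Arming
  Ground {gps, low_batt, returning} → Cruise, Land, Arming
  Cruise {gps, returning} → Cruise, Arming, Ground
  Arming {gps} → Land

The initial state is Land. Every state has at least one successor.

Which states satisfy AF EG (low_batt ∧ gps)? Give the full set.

none

States satisfying EG (low_batt ∧ gps): ∅.
States satisfying AF EG (low_batt ∧ gps): ∅.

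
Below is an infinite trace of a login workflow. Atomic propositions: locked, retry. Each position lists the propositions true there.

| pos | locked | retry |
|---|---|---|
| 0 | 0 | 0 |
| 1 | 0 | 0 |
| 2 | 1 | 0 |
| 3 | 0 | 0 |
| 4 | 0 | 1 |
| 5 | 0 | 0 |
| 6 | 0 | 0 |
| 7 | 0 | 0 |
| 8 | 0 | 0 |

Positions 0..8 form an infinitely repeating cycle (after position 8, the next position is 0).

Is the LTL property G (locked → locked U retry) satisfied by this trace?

locked → locked U retry must hold at every position from 0 onward. It fails at position 2, so G (locked → locked U retry) is false.
Positions where locked holds: 2.
Check locked U retry at each: 2→fails.

Does not hold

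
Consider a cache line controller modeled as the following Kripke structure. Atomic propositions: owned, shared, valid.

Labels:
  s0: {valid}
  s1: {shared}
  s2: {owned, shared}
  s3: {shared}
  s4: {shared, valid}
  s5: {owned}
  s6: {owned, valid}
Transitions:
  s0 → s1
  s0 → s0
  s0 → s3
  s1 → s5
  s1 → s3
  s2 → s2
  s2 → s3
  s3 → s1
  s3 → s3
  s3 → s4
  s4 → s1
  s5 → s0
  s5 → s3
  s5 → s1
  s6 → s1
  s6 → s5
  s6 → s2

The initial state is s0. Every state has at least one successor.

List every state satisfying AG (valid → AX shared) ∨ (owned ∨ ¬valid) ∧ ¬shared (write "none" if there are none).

States satisfying valid → AX shared: {s1, s2, s3, s4, s5}.
States satisfying AG (valid → AX shared): ∅.
States satisfying ¬valid: {s1, s2, s3, s5}.
States satisfying owned ∨ ¬valid: {s1, s2, s3, s5, s6}.
States satisfying ¬shared: {s0, s5, s6}.
States satisfying (owned ∨ ¬valid) ∧ ¬shared: {s5, s6}.
States satisfying AG (valid → AX shared) ∨ (owned ∨ ¬valid) ∧ ¬shared: {s5, s6}.

{s5, s6}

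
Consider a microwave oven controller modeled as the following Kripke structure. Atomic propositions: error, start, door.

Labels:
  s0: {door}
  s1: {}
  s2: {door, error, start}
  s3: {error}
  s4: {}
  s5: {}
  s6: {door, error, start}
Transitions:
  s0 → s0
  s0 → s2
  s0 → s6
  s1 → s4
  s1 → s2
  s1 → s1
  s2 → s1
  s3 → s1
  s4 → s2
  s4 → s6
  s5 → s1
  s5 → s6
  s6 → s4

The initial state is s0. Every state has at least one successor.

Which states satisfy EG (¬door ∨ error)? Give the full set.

{s1, s2, s3, s4, s5, s6}

States satisfying ¬door ∨ error: {s1, s2, s3, s4, s5, s6}.
States satisfying EG (¬door ∨ error): {s1, s2, s3, s4, s5, s6}.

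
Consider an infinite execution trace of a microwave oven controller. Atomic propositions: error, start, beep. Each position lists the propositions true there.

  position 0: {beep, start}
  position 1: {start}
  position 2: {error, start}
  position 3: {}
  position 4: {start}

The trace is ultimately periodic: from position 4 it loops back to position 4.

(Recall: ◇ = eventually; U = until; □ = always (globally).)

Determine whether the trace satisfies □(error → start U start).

error → start U start holds at every position 0..4, and those are all positions ever visited, so □(error → start U start) holds.
Positions where error holds: 2.
Check start U start at each: 2→ok.

Holds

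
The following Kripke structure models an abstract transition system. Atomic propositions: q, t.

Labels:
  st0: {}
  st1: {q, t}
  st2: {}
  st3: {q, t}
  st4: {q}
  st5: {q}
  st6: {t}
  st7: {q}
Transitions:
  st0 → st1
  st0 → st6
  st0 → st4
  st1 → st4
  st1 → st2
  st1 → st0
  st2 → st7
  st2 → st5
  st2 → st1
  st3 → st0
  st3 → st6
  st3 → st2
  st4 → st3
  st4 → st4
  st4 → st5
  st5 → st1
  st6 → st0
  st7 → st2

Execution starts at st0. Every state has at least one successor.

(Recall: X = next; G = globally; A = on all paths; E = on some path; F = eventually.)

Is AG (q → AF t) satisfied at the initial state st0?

Violated

States satisfying q → AF t: {st0, st1, st2, st3, st5, st6}.
States satisfying AG (q → AF t): ∅.
st4 is reachable from st0 and violates q → AF t, so AG fails at st0.
st0 ∉ Sat(AG (q → AF t)).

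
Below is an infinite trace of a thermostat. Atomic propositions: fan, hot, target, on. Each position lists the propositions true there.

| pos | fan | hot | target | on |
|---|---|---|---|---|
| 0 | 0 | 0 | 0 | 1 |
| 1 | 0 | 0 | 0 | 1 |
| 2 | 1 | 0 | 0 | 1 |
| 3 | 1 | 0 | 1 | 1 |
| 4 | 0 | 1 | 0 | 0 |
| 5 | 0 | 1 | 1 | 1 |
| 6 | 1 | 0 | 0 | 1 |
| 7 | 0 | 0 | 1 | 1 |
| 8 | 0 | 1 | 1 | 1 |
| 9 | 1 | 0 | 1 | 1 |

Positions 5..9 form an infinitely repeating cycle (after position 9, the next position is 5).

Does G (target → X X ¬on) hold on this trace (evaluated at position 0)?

Violated

target → X X ¬on must hold at every position from 0 onward. It fails at position 3, so G (target → X X ¬on) is false.
Positions where target holds: 3, 5, 7, 8, 9.
Check X X ¬on at each: 3→fails, 5→fails, 7→fails, 8→fails, 9→fails.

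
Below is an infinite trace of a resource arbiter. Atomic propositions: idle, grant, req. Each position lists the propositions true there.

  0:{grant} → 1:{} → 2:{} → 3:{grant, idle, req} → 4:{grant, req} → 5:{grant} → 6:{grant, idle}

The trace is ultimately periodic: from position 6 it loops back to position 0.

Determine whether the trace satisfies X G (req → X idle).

The position after 0 is 1; G (req → X idle) is false there.

Violated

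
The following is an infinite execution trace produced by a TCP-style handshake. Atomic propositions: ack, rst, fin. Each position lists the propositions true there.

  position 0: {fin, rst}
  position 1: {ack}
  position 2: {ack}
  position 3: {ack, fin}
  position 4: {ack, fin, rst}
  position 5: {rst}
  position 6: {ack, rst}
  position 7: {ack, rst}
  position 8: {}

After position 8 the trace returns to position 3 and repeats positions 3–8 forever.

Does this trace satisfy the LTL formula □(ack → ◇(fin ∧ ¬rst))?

ack → ◇(fin ∧ ¬rst) holds at every position 0..8, and those are all positions ever visited, so □(ack → ◇(fin ∧ ¬rst)) holds.
Positions where ack holds: 1, 2, 3, 4, 6, 7.
Check ◇(fin ∧ ¬rst) at each: 1→ok, 2→ok, 3→ok, 4→ok, 6→ok, 7→ok.

Yes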